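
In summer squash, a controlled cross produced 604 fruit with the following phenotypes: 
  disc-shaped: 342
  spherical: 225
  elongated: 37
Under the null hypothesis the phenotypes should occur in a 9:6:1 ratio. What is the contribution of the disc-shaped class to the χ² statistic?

0.015

Expected counts for N = 604 under a 9:6:1 ratio (total parts = 16):
  disc-shaped: 604 × 9/16 = 339.75
  spherical: 604 × 6/16 = 226.5
  elongated: 604 × 1/16 = 37.75
Contribution of disc-shaped: (342 − 339.75)² / 339.75 = 0.0149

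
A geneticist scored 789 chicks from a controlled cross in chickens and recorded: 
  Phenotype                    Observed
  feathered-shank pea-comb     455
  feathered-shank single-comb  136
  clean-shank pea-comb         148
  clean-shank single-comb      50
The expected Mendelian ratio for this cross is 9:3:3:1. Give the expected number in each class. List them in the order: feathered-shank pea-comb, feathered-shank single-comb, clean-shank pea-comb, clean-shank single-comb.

443.8125, 147.9375, 147.9375, 49.3125

Total ratio parts = 16. Expected numbers out of 789:
  feathered-shank pea-comb: 789 × 9/16 = 443.8125
  feathered-shank single-comb: 789 × 3/16 = 147.9375
  clean-shank pea-comb: 789 × 3/16 = 147.9375
  clean-shank single-comb: 789 × 1/16 = 49.3125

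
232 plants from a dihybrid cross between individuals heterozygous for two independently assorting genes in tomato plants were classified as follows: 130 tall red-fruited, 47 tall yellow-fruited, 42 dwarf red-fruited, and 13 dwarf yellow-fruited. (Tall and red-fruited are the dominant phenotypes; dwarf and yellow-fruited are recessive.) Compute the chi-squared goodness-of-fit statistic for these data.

A dihybrid F₂ with independent assortment and complete dominance at both loci gives a 9:3:3:1 phenotypic ratio.
Expected counts for N = 232 under a 9:3:3:1 ratio (total parts = 16):
  tall red-fruited: 232 × 9/16 = 130.5
  tall yellow-fruited: 232 × 3/16 = 43.5
  dwarf red-fruited: 232 × 3/16 = 43.5
  dwarf yellow-fruited: 232 × 1/16 = 14.5
χ² = Σ (O − E)² / E
  tall red-fruited: (130 − 130.5)² / 130.5 = 0.0019
  tall yellow-fruited: (47 − 43.5)² / 43.5 = 0.2816
  dwarf red-fruited: (42 − 43.5)² / 43.5 = 0.0517
  dwarf yellow-fruited: (13 − 14.5)² / 14.5 = 0.1552
χ² = 0.0019 + 0.2816 + 0.0517 + 0.1552 = 0.4904 ≈ 0.490

0.490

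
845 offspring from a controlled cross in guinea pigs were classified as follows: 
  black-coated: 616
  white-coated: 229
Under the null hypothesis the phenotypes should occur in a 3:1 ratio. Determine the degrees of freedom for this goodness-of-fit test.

A goodness-of-fit test with 2 phenotype classes has df = 2 − 1 = 1.

1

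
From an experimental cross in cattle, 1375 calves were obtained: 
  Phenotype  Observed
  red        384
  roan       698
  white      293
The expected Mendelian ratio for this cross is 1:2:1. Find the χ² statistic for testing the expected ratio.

12.366

Expected counts for N = 1375 under a 1:2:1 ratio (total parts = 4):
  red: 1375 × 1/4 = 343.75
  roan: 1375 × 2/4 = 687.5
  white: 1375 × 1/4 = 343.75
χ² = Σ (O − E)² / E
  red: (384 − 343.75)² / 343.75 = 4.7129
  roan: (698 − 687.5)² / 687.5 = 0.1604
  white: (293 − 343.75)² / 343.75 = 7.4925
χ² = 4.7129 + 0.1604 + 7.4925 = 12.3658 ≈ 12.366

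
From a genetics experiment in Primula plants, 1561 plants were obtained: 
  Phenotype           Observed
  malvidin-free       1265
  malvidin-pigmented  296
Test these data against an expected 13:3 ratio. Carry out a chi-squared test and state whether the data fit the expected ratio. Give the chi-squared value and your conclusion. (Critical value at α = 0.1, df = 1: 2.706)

0.046; consistent

Under the 13:3 hypothesis (Σ ratio = 16, N = 1561):
  malvidin-free: 1561 × 13/16 = 1268.3125
  malvidin-pigmented: 1561 × 3/16 = 292.6875
χ² = Σ (O − E)² / E
  malvidin-free: (1265 − 1268.3125)² / 1268.3125 = 0.0087
  malvidin-pigmented: (296 − 292.6875)² / 292.6875 = 0.0375
χ² = 0.0087 + 0.0375 = 0.0462 ≈ 0.046
Degrees of freedom = 2 − 1 = 1; critical value at α = 0.1 is 2.706.
Since 0.046 < 2.706, we fail to reject the null hypothesis — the data are consistent with the 13:3 ratio.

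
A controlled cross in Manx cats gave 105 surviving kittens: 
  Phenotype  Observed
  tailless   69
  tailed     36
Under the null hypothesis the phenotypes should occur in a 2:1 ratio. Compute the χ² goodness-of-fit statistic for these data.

0.043

Expected counts for N = 105 under a 2:1 ratio (total parts = 3):
  tailless: 105 × 2/3 = 70
  tailed: 105 × 1/3 = 35
χ² = Σ (O − E)² / E
  tailless: (69 − 70)² / 70 = 0.0143
  tailed: (36 − 35)² / 35 = 0.0286
χ² = 0.0143 + 0.0286 = 0.0429 ≈ 0.043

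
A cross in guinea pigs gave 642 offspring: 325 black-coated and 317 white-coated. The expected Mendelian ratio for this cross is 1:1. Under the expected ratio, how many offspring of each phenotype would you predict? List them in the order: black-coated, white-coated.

321, 321

Total ratio parts = 2. Expected numbers out of 642:
  black-coated: 642 × 1/2 = 321
  white-coated: 642 × 1/2 = 321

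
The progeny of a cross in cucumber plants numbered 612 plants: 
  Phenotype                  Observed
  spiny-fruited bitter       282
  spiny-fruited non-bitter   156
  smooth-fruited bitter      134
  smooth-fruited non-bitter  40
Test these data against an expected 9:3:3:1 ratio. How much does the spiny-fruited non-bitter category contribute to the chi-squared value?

Total ratio parts = 16. Expected numbers out of 612:
  spiny-fruited bitter: 612 × 9/16 = 344.25
  spiny-fruited non-bitter: 612 × 3/16 = 114.75
  smooth-fruited bitter: 612 × 3/16 = 114.75
  smooth-fruited non-bitter: 612 × 1/16 = 38.25
Contribution of spiny-fruited non-bitter: (156 − 114.75)² / 114.75 = 14.8284

14.828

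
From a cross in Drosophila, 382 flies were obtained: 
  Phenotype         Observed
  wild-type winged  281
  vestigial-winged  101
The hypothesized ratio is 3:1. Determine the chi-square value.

0.422

Total ratio parts = 4. Expected numbers out of 382:
  wild-type winged: 382 × 3/4 = 286.5
  vestigial-winged: 382 × 1/4 = 95.5
χ² = Σ (O − E)² / E
  wild-type winged: (281 − 286.5)² / 286.5 = 0.1056
  vestigial-winged: (101 − 95.5)² / 95.5 = 0.3168
χ² = 0.1056 + 0.3168 = 0.4224 ≈ 0.422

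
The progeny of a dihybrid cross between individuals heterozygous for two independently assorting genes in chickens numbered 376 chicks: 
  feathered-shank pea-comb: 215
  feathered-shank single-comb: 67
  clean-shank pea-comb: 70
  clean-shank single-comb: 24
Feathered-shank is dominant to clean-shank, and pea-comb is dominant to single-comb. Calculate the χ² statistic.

0.246

A dihybrid F₂ with independent assortment and complete dominance at both loci gives a 9:3:3:1 phenotypic ratio.
Under the 9:3:3:1 hypothesis (Σ ratio = 16, N = 376):
  feathered-shank pea-comb: 376 × 9/16 = 211.5
  feathered-shank single-comb: 376 × 3/16 = 70.5
  clean-shank pea-comb: 376 × 3/16 = 70.5
  clean-shank single-comb: 376 × 1/16 = 23.5
χ² = Σ (O − E)² / E
  feathered-shank pea-comb: (215 − 211.5)² / 211.5 = 0.0579
  feathered-shank single-comb: (67 − 70.5)² / 70.5 = 0.1738
  clean-shank pea-comb: (70 − 70.5)² / 70.5 = 0.0035
  clean-shank single-comb: (24 − 23.5)² / 23.5 = 0.0106
χ² = 0.0579 + 0.1738 + 0.0035 + 0.0106 = 0.2458 ≈ 0.246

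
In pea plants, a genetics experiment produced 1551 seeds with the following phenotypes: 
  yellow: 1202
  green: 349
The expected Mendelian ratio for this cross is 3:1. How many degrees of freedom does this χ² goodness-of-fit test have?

A goodness-of-fit test with 2 phenotype classes has df = 2 − 1 = 1.

1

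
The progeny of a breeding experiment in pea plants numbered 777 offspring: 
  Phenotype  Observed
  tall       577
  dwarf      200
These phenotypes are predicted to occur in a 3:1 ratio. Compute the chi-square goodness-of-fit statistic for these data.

Under the 3:1 hypothesis (Σ ratio = 4, N = 777):
  tall: 777 × 3/4 = 582.75
  dwarf: 777 × 1/4 = 194.25
χ² = Σ (O − E)² / E
  tall: (577 − 582.75)² / 582.75 = 0.0567
  dwarf: (200 − 194.25)² / 194.25 = 0.1702
χ² = 0.0567 + 0.1702 = 0.2269 ≈ 0.227

0.227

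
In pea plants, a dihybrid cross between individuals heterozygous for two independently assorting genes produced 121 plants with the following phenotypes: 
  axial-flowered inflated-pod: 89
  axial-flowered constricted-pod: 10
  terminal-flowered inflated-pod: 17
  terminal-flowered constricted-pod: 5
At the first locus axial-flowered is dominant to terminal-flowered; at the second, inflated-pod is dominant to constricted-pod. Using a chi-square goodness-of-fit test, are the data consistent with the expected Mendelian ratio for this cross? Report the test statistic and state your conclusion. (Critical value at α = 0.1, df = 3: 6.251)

15.830; not consistent

A dihybrid F₂ with independent assortment and complete dominance at both loci gives a 9:3:3:1 phenotypic ratio.
Expected counts for N = 121 under a 9:3:3:1 ratio (total parts = 16):
  axial-flowered inflated-pod: 121 × 9/16 = 68.0625
  axial-flowered constricted-pod: 121 × 3/16 = 22.6875
  terminal-flowered inflated-pod: 121 × 3/16 = 22.6875
  terminal-flowered constricted-pod: 121 × 1/16 = 7.5625
χ² = Σ (O − E)² / E
  axial-flowered inflated-pod: (89 − 68.0625)² / 68.0625 = 6.4408
  axial-flowered constricted-pod: (10 − 22.6875)² / 22.6875 = 7.0952
  terminal-flowered inflated-pod: (17 − 22.6875)² / 22.6875 = 1.4258
  terminal-flowered constricted-pod: (5 − 7.5625)² / 7.5625 = 0.8683
χ² = 6.4408 + 7.0952 + 1.4258 + 0.8683 = 15.8301 ≈ 15.830
Degrees of freedom = 4 − 1 = 3; critical value at α = 0.1 is 6.251.
Since 15.830 > 6.251, we reject the null hypothesis — the data do not fit the 9:3:3:1 ratio.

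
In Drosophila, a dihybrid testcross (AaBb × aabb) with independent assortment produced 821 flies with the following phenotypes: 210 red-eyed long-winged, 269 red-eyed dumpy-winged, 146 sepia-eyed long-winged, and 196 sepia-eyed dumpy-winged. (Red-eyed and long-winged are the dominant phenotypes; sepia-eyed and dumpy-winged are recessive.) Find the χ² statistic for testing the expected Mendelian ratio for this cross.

37.431

A dihybrid testcross with independent assortment gives a 1:1:1:1 ratio.
Expected counts for N = 821 under a 1:1:1:1 ratio (total parts = 4):
  red-eyed long-winged: 821 × 1/4 = 205.25
  red-eyed dumpy-winged: 821 × 1/4 = 205.25
  sepia-eyed long-winged: 821 × 1/4 = 205.25
  sepia-eyed dumpy-winged: 821 × 1/4 = 205.25
χ² = Σ (O − E)² / E
  red-eyed long-winged: (210 − 205.25)² / 205.25 = 0.1099
  red-eyed dumpy-winged: (269 − 205.25)² / 205.25 = 19.8005
  sepia-eyed long-winged: (146 − 205.25)² / 205.25 = 17.1038
  sepia-eyed dumpy-winged: (196 − 205.25)² / 205.25 = 0.4169
χ² = 0.1099 + 19.8005 + 17.1038 + 0.4169 = 37.4311 ≈ 37.431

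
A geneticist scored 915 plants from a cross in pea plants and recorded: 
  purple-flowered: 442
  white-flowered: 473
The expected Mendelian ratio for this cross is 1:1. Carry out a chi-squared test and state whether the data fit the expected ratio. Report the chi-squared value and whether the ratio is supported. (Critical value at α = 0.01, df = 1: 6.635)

Under the 1:1 hypothesis (Σ ratio = 2, N = 915):
  purple-flowered: 915 × 1/2 = 457.5
  white-flowered: 915 × 1/2 = 457.5
χ² = Σ (O − E)² / E
  purple-flowered: (442 − 457.5)² / 457.5 = 0.5251
  white-flowered: (473 − 457.5)² / 457.5 = 0.5251
χ² = 0.5251 + 0.5251 = 1.0502 ≈ 1.050
Degrees of freedom = 2 − 1 = 1; critical value at α = 0.01 is 6.635.
Since 1.050 < 6.635, we fail to reject the null hypothesis — the data are consistent with the 1:1 ratio.

1.050; consistent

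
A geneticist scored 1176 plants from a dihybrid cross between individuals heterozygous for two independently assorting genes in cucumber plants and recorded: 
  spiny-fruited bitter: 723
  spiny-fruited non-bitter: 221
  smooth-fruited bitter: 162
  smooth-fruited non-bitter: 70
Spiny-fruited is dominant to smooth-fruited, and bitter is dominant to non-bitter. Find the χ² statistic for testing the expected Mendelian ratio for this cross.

A dihybrid F₂ with independent assortment and complete dominance at both loci gives a 9:3:3:1 phenotypic ratio.
Under the 9:3:3:1 hypothesis (Σ ratio = 16, N = 1176):
  spiny-fruited bitter: 1176 × 9/16 = 661.5
  spiny-fruited non-bitter: 1176 × 3/16 = 220.5
  smooth-fruited bitter: 1176 × 3/16 = 220.5
  smooth-fruited non-bitter: 1176 × 1/16 = 73.5
χ² = Σ (O − E)² / E
  spiny-fruited bitter: (723 − 661.5)² / 661.5 = 5.7177
  spiny-fruited non-bitter: (221 − 220.5)² / 220.5 = 0.0011
  smooth-fruited bitter: (162 − 220.5)² / 220.5 = 15.5204
  smooth-fruited non-bitter: (70 − 73.5)² / 73.5 = 0.1667
χ² = 5.7177 + 0.0011 + 15.5204 + 0.1667 = 21.4059 ≈ 21.406

21.406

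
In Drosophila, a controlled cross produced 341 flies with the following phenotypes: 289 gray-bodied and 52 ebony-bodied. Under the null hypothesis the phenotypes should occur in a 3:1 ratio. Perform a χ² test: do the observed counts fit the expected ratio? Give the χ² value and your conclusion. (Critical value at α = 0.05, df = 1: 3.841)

17.291; not consistent

Under the 3:1 hypothesis (Σ ratio = 4, N = 341):
  gray-bodied: 341 × 3/4 = 255.75
  ebony-bodied: 341 × 1/4 = 85.25
χ² = Σ (O − E)² / E
  gray-bodied: (289 − 255.75)² / 255.75 = 4.3228
  ebony-bodied: (52 − 85.25)² / 85.25 = 12.9685
χ² = 4.3228 + 12.9685 = 17.2913 ≈ 17.291
Degrees of freedom = 2 − 1 = 1; critical value at α = 0.05 is 3.841.
Since 17.291 > 3.841, we reject the null hypothesis — the data do not fit the 3:1 ratio.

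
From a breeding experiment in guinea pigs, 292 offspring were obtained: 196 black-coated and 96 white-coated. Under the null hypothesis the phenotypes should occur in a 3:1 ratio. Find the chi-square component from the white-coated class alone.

Under the 3:1 hypothesis (Σ ratio = 4, N = 292):
  black-coated: 292 × 3/4 = 219
  white-coated: 292 × 1/4 = 73
Contribution of white-coated: (96 − 73)² / 73 = 7.2466

7.247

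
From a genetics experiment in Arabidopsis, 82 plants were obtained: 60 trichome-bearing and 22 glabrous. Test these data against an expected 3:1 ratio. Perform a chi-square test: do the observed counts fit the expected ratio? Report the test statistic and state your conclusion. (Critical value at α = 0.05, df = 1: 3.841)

Expected counts for N = 82 under a 3:1 ratio (total parts = 4):
  trichome-bearing: 82 × 3/4 = 61.5
  glabrous: 82 × 1/4 = 20.5
χ² = Σ (O − E)² / E
  trichome-bearing: (60 − 61.5)² / 61.5 = 0.0366
  glabrous: (22 − 20.5)² / 20.5 = 0.1098
χ² = 0.0366 + 0.1098 = 0.1464 ≈ 0.146
Degrees of freedom = 2 − 1 = 1; critical value at α = 0.05 is 3.841.
Since 0.146 < 3.841, we fail to reject the null hypothesis — the data are consistent with the 3:1 ratio.

0.146; consistent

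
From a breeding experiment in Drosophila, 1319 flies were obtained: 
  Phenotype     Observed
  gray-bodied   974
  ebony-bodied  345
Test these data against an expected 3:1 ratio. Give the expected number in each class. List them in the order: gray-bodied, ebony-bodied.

989.25, 329.75

Expected counts for N = 1319 under a 3:1 ratio (total parts = 4):
  gray-bodied: 1319 × 3/4 = 989.25
  ebony-bodied: 1319 × 1/4 = 329.75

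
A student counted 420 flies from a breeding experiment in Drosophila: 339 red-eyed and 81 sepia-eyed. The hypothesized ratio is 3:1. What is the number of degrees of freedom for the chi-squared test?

1

A goodness-of-fit test with 2 phenotype classes has df = 2 − 1 = 1.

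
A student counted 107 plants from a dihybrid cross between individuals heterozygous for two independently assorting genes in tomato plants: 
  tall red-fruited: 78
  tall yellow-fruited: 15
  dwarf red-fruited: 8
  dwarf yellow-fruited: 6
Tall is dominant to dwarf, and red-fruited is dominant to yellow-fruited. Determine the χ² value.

A dihybrid F₂ with independent assortment and complete dominance at both loci gives a 9:3:3:1 phenotypic ratio.
Expected counts for N = 107 under a 9:3:3:1 ratio (total parts = 16):
  tall red-fruited: 107 × 9/16 = 60.1875
  tall yellow-fruited: 107 × 3/16 = 20.0625
  dwarf red-fruited: 107 × 3/16 = 20.0625
  dwarf yellow-fruited: 107 × 1/16 = 6.6875
χ² = Σ (O − E)² / E
  tall red-fruited: (78 − 60.1875)² / 60.1875 = 5.2716
  tall yellow-fruited: (15 − 20.0625)² / 20.0625 = 1.2775
  dwarf red-fruited: (8 − 20.0625)² / 20.0625 = 7.2525
  dwarf yellow-fruited: (6 − 6.6875)² / 6.6875 = 0.0707
χ² = 5.2716 + 1.2775 + 7.2525 + 0.0707 = 13.8723 ≈ 13.872

13.872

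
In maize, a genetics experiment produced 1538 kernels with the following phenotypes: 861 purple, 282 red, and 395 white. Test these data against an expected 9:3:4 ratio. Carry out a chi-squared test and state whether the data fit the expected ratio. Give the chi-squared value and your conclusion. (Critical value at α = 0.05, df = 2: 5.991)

0.447; consistent

Under the 9:3:4 hypothesis (Σ ratio = 16, N = 1538):
  purple: 1538 × 9/16 = 865.125
  red: 1538 × 3/16 = 288.375
  white: 1538 × 4/16 = 384.5
χ² = Σ (O − E)² / E
  purple: (861 − 865.125)² / 865.125 = 0.0197
  red: (282 − 288.375)² / 288.375 = 0.1409
  white: (395 − 384.5)² / 384.5 = 0.2867
χ² = 0.0197 + 0.1409 + 0.2867 = 0.4473 ≈ 0.447
Degrees of freedom = 3 − 1 = 2; critical value at α = 0.05 is 5.991.
Since 0.447 < 5.991, we fail to reject the null hypothesis — the data are consistent with the 9:3:4 ratio.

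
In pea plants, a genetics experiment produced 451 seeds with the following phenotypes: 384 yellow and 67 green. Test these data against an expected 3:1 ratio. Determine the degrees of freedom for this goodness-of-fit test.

A goodness-of-fit test with 2 phenotype classes has df = 2 − 1 = 1.

1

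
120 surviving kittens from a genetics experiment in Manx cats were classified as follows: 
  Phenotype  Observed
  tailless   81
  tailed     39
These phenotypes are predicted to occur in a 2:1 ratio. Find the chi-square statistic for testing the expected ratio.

The 2:1 ratio has 3 parts, so with N = 120 the expected counts are:
  tailless: 120 × 2/3 = 80
  tailed: 120 × 1/3 = 40
χ² = Σ (O − E)² / E
  tailless: (81 − 80)² / 80 = 0.0125
  tailed: (39 − 40)² / 40 = 0.0250
χ² = 0.0125 + 0.0250 = 0.0375 ≈ 0.038

0.038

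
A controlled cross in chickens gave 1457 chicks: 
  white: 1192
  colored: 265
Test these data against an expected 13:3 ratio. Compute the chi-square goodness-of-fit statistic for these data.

0.302

Expected counts for N = 1457 under a 13:3 ratio (total parts = 16):
  white: 1457 × 13/16 = 1183.8125
  colored: 1457 × 3/16 = 273.1875
χ² = Σ (O − E)² / E
  white: (1192 − 1183.8125)² / 1183.8125 = 0.0566
  colored: (265 − 273.1875)² / 273.1875 = 0.2454
χ² = 0.0566 + 0.2454 = 0.302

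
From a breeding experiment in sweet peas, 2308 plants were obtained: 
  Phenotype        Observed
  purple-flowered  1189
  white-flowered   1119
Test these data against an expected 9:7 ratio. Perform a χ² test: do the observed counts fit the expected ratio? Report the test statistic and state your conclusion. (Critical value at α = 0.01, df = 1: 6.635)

Expected counts for N = 2308 under a 9:7 ratio (total parts = 16):
  purple-flowered: 2308 × 9/16 = 1298.25
  white-flowered: 2308 × 7/16 = 1009.75
χ² = Σ (O − E)² / E
  purple-flowered: (1189 − 1298.25)² / 1298.25 = 9.1936
  white-flowered: (1119 − 1009.75)² / 1009.75 = 11.8203
χ² = 9.1936 + 11.8203 = 21.0139 ≈ 21.014
Degrees of freedom = 2 − 1 = 1; critical value at α = 0.01 is 6.635.
Since 21.014 > 6.635, we reject the null hypothesis — the data do not fit the 9:7 ratio.

21.014; not consistent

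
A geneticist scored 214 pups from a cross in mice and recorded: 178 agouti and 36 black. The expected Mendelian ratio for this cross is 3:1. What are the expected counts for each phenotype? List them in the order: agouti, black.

160.5, 53.5

The 3:1 ratio has 4 parts, so with N = 214 the expected counts are:
  agouti: 214 × 3/4 = 160.5
  black: 214 × 1/4 = 53.5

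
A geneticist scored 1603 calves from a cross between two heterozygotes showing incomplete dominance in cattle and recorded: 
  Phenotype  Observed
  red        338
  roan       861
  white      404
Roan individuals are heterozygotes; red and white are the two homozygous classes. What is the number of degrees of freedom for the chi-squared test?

With incomplete dominance, a heterozygote × heterozygote cross gives a 1:2:1 phenotypic ratio.
A goodness-of-fit test with 3 phenotype classes has df = 3 − 1 = 2.

2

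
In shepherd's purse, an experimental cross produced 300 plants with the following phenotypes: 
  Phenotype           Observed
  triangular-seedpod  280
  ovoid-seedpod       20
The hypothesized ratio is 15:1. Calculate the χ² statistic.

0.089

Total ratio parts = 16. Expected numbers out of 300:
  triangular-seedpod: 300 × 15/16 = 281.25
  ovoid-seedpod: 300 × 1/16 = 18.75
χ² = Σ (O − E)² / E
  triangular-seedpod: (280 − 281.25)² / 281.25 = 0.0056
  ovoid-seedpod: (20 − 18.75)² / 18.75 = 0.0833
χ² = 0.0056 + 0.0833 = 0.0889 ≈ 0.089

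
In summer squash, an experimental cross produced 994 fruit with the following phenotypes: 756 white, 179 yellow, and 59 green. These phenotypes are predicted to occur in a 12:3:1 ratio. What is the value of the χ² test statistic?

Expected counts for N = 994 under a 12:3:1 ratio (total parts = 16):
  white: 994 × 12/16 = 745.5
  yellow: 994 × 3/16 = 186.375
  green: 994 × 1/16 = 62.125
χ² = Σ (O − E)² / E
  white: (756 − 745.5)² / 745.5 = 0.1479
  yellow: (179 − 186.375)² / 186.375 = 0.2918
  green: (59 − 62.125)² / 62.125 = 0.1572
χ² = 0.1479 + 0.2918 + 0.1572 = 0.5969 ≈ 0.597

0.597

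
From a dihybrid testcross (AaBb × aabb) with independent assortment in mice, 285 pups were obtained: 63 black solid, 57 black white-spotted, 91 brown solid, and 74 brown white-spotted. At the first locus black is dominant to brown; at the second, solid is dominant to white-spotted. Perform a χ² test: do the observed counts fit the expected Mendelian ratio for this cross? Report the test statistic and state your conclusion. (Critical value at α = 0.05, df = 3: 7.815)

9.386; not consistent

A dihybrid testcross with independent assortment gives a 1:1:1:1 ratio.
Total ratio parts = 4. Expected numbers out of 285:
  black solid: 285 × 1/4 = 71.25
  black white-spotted: 285 × 1/4 = 71.25
  brown solid: 285 × 1/4 = 71.25
  brown white-spotted: 285 × 1/4 = 71.25
χ² = Σ (O − E)² / E
  black solid: (63 − 71.25)² / 71.25 = 0.9553
  black white-spotted: (57 − 71.25)² / 71.25 = 2.8500
  brown solid: (91 − 71.25)² / 71.25 = 5.4746
  brown white-spotted: (74 − 71.25)² / 71.25 = 0.1061
χ² = 0.9553 + 2.8500 + 5.4746 + 0.1061 = 9.386
Degrees of freedom = 4 − 1 = 3; critical value at α = 0.05 is 7.815.
Since 9.386 > 7.815, we reject the null hypothesis — the data do not fit the 1:1:1:1 ratio.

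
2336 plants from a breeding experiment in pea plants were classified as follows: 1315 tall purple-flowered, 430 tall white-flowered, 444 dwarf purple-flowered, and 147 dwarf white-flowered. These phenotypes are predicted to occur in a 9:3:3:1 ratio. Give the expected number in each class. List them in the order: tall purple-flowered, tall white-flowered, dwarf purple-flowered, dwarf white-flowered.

Total ratio parts = 16. Expected numbers out of 2336:
  tall purple-flowered: 2336 × 9/16 = 1314
  tall white-flowered: 2336 × 3/16 = 438
  dwarf purple-flowered: 2336 × 3/16 = 438
  dwarf white-flowered: 2336 × 1/16 = 146

1314, 438, 438, 146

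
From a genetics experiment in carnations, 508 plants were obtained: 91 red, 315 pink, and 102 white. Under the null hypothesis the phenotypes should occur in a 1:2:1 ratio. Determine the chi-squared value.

Under the 1:2:1 hypothesis (Σ ratio = 4, N = 508):
  red: 508 × 1/4 = 127
  pink: 508 × 2/4 = 254
  white: 508 × 1/4 = 127
χ² = Σ (O − E)² / E
  red: (91 − 127)² / 127 = 10.2047
  pink: (315 − 254)² / 254 = 14.6496
  white: (102 − 127)² / 127 = 4.9213
χ² = 10.2047 + 14.6496 + 4.9213 = 29.7756 ≈ 29.776

29.776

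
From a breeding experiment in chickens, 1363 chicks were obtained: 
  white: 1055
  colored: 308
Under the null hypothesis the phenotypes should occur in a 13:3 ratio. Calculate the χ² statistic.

Expected counts for N = 1363 under a 13:3 ratio (total parts = 16):
  white: 1363 × 13/16 = 1107.4375
  colored: 1363 × 3/16 = 255.5625
χ² = Σ (O − E)² / E
  white: (1055 − 1107.4375)² / 1107.4375 = 2.4829
  colored: (308 − 255.5625)² / 255.5625 = 10.7594
χ² = 2.4829 + 10.7594 = 13.2423 ≈ 13.242

13.242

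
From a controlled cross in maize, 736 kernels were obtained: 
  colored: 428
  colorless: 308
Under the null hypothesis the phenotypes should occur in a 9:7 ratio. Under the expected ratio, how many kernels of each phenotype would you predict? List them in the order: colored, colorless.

Total ratio parts = 16. Expected numbers out of 736:
  colored: 736 × 9/16 = 414
  colorless: 736 × 7/16 = 322

414, 322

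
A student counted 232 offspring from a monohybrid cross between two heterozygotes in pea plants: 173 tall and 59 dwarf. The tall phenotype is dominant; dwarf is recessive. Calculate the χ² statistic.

For a monohybrid cross between heterozygotes with complete dominance, the expected phenotypic ratio is 3:1.
Expected counts for N = 232 under a 3:1 ratio (total parts = 4):
  tall: 232 × 3/4 = 174
  dwarf: 232 × 1/4 = 58
χ² = Σ (O − E)² / E
  tall: (173 − 174)² / 174 = 0.0057
  dwarf: (59 − 58)² / 58 = 0.0172
χ² = 0.0057 + 0.0172 = 0.0229 ≈ 0.023

0.023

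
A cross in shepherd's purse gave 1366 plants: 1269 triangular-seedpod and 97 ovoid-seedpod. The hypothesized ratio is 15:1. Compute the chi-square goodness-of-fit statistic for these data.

1.688

Expected counts for N = 1366 under a 15:1 ratio (total parts = 16):
  triangular-seedpod: 1366 × 15/16 = 1280.625
  ovoid-seedpod: 1366 × 1/16 = 85.375
χ² = Σ (O − E)² / E
  triangular-seedpod: (1269 − 1280.625)² / 1280.625 = 0.1055
  ovoid-seedpod: (97 − 85.375)² / 85.375 = 1.5829
χ² = 0.1055 + 1.5829 = 1.6884 ≈ 1.688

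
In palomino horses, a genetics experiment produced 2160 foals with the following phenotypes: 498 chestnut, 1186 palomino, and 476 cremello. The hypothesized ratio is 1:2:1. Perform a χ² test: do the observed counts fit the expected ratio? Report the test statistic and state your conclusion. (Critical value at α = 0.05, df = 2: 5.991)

21.256; not consistent

Under the 1:2:1 hypothesis (Σ ratio = 4, N = 2160):
  chestnut: 2160 × 1/4 = 540
  palomino: 2160 × 2/4 = 1080
  cremello: 2160 × 1/4 = 540
χ² = Σ (O − E)² / E
  chestnut: (498 − 540)² / 540 = 3.2667
  palomino: (1186 − 1080)² / 1080 = 10.4037
  cremello: (476 − 540)² / 540 = 7.5852
χ² = 3.2667 + 10.4037 + 7.5852 = 21.2556 ≈ 21.256
Degrees of freedom = 3 − 1 = 2; critical value at α = 0.05 is 5.991.
Since 21.256 > 5.991, we reject the null hypothesis — the data do not fit the 1:2:1 ratio.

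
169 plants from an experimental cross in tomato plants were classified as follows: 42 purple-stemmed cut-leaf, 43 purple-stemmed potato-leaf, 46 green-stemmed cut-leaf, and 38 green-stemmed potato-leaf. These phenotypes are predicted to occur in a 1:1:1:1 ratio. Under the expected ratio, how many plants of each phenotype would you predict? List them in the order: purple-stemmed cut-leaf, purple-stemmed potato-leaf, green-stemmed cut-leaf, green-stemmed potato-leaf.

Expected counts for N = 169 under a 1:1:1:1 ratio (total parts = 4):
  purple-stemmed cut-leaf: 169 × 1/4 = 42.25
  purple-stemmed potato-leaf: 169 × 1/4 = 42.25
  green-stemmed cut-leaf: 169 × 1/4 = 42.25
  green-stemmed potato-leaf: 169 × 1/4 = 42.25

42.25, 42.25, 42.25, 42.25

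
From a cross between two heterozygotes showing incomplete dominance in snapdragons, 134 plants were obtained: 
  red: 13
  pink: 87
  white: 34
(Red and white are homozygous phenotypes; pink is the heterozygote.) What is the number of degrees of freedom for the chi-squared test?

2

With incomplete dominance, a heterozygote × heterozygote cross gives a 1:2:1 phenotypic ratio.
A goodness-of-fit test with 3 phenotype classes has df = 3 − 1 = 2.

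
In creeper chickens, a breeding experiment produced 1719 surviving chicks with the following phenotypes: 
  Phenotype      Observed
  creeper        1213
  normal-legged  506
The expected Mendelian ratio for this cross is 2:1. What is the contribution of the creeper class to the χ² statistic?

3.917

Expected counts for N = 1719 under a 2:1 ratio (total parts = 3):
  creeper: 1719 × 2/3 = 1146
  normal-legged: 1719 × 1/3 = 573
Contribution of creeper: (1213 − 1146)² / 1146 = 3.9171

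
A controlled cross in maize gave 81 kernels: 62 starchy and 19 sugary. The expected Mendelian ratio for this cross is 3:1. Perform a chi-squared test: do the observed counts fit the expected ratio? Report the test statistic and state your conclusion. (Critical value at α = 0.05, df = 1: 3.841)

Expected counts for N = 81 under a 3:1 ratio (total parts = 4):
  starchy: 81 × 3/4 = 60.75
  sugary: 81 × 1/4 = 20.25
χ² = Σ (O − E)² / E
  starchy: (62 − 60.75)² / 60.75 = 0.0257
  sugary: (19 − 20.25)² / 20.25 = 0.0772
χ² = 0.0257 + 0.0772 = 0.1029 ≈ 0.103
Degrees of freedom = 2 − 1 = 1; critical value at α = 0.05 is 3.841.
Since 0.103 < 3.841, we fail to reject the null hypothesis — the data are consistent with the 3:1 ratio.

0.103; consistent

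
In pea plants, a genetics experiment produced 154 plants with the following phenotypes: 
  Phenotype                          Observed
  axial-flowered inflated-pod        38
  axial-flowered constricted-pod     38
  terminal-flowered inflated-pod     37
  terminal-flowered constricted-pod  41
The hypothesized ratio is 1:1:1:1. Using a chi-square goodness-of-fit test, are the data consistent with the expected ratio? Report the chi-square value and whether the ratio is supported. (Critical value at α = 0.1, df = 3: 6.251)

0.234; consistent

Expected counts for N = 154 under a 1:1:1:1 ratio (total parts = 4):
  axial-flowered inflated-pod: 154 × 1/4 = 38.5
  axial-flowered constricted-pod: 154 × 1/4 = 38.5
  terminal-flowered inflated-pod: 154 × 1/4 = 38.5
  terminal-flowered constricted-pod: 154 × 1/4 = 38.5
χ² = Σ (O − E)² / E
  axial-flowered inflated-pod: (38 − 38.5)² / 38.5 = 0.0065
  axial-flowered constricted-pod: (38 − 38.5)² / 38.5 = 0.0065
  terminal-flowered inflated-pod: (37 − 38.5)² / 38.5 = 0.0584
  terminal-flowered constricted-pod: (41 − 38.5)² / 38.5 = 0.1623
χ² = 0.0065 + 0.0065 + 0.0584 + 0.1623 = 0.2337 ≈ 0.234
Degrees of freedom = 4 − 1 = 3; critical value at α = 0.1 is 6.251.
Since 0.234 < 6.251, we fail to reject the null hypothesis — the data are consistent with the 1:1:1:1 ratio.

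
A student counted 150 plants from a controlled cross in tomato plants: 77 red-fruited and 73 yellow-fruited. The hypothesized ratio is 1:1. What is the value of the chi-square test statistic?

Total ratio parts = 2. Expected numbers out of 150:
  red-fruited: 150 × 1/2 = 75
  yellow-fruited: 150 × 1/2 = 75
χ² = Σ (O − E)² / E
  red-fruited: (77 − 75)² / 75 = 0.0533
  yellow-fruited: (73 − 75)² / 75 = 0.0533
χ² = 0.0533 + 0.0533 = 0.1066 ≈ 0.107

0.107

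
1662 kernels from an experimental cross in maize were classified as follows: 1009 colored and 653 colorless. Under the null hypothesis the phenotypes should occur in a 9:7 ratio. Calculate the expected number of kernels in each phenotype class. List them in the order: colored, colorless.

934.875, 727.125

Total ratio parts = 16. Expected numbers out of 1662:
  colored: 1662 × 9/16 = 934.875
  colorless: 1662 × 7/16 = 727.125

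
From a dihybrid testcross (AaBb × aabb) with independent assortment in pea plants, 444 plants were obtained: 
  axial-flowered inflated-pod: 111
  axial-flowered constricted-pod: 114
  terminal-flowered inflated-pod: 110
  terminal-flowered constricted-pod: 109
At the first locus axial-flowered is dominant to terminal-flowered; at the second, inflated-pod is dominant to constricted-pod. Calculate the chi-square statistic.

0.126

A dihybrid testcross with independent assortment gives a 1:1:1:1 ratio.
Expected counts for N = 444 under a 1:1:1:1 ratio (total parts = 4):
  axial-flowered inflated-pod: 444 × 1/4 = 111
  axial-flowered constricted-pod: 444 × 1/4 = 111
  terminal-flowered inflated-pod: 444 × 1/4 = 111
  terminal-flowered constricted-pod: 444 × 1/4 = 111
χ² = Σ (O − E)² / E
  axial-flowered inflated-pod: (111 − 111)² / 111 = 0.0000
  axial-flowered constricted-pod: (114 − 111)² / 111 = 0.0811
  terminal-flowered inflated-pod: (110 − 111)² / 111 = 0.0090
  terminal-flowered constricted-pod: (109 − 111)² / 111 = 0.0360
χ² = 0.0000 + 0.0811 + 0.0090 + 0.0360 = 0.1261 ≈ 0.126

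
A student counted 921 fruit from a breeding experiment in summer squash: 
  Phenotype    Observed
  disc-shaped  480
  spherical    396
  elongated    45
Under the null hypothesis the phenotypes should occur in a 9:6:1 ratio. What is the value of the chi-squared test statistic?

12.959

Under the 9:6:1 hypothesis (Σ ratio = 16, N = 921):
  disc-shaped: 921 × 9/16 = 518.0625
  spherical: 921 × 6/16 = 345.375
  elongated: 921 × 1/16 = 57.5625
χ² = Σ (O − E)² / E
  disc-shaped: (480 − 518.0625)² / 518.0625 = 2.7965
  spherical: (396 − 345.375)² / 345.375 = 7.4206
  elongated: (45 − 57.5625)² / 57.5625 = 2.7417
χ² = 2.7965 + 7.4206 + 2.7417 = 12.9588 ≈ 12.959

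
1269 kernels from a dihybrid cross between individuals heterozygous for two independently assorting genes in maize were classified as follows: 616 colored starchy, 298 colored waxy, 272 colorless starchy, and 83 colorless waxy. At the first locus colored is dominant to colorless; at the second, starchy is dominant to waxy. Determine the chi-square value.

A dihybrid F₂ with independent assortment and complete dominance at both loci gives a 9:3:3:1 phenotypic ratio.
Expected counts for N = 1269 under a 9:3:3:1 ratio (total parts = 16):
  colored starchy: 1269 × 9/16 = 713.8125
  colored waxy: 1269 × 3/16 = 237.9375
  colorless starchy: 1269 × 3/16 = 237.9375
  colorless waxy: 1269 × 1/16 = 79.3125
χ² = Σ (O − E)² / E
  colored starchy: (616 − 713.8125)² / 713.8125 = 13.4031
  colored waxy: (298 − 237.9375)² / 237.9375 = 15.1616
  colorless starchy: (272 − 237.9375)² / 237.9375 = 4.8763
  colorless waxy: (83 − 79.3125)² / 79.3125 = 0.1714
χ² = 13.4031 + 15.1616 + 4.8763 + 0.1714 = 33.6124 ≈ 33.612

33.612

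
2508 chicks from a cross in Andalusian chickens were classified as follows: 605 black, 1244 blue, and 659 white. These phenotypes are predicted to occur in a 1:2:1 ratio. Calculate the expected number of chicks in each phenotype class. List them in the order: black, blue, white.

627, 1254, 627

Expected counts for N = 2508 under a 1:2:1 ratio (total parts = 4):
  black: 2508 × 1/4 = 627
  blue: 2508 × 2/4 = 1254
  white: 2508 × 1/4 = 627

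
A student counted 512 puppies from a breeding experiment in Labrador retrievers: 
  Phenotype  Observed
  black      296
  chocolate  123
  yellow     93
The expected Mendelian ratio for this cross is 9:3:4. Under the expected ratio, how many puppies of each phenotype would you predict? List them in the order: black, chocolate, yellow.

The 9:3:4 ratio has 16 parts, so with N = 512 the expected counts are:
  black: 512 × 9/16 = 288
  chocolate: 512 × 3/16 = 96
  yellow: 512 × 4/16 = 128

288, 96, 128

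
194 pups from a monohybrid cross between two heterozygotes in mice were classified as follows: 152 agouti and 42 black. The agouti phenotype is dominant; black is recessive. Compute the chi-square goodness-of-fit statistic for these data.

For a monohybrid cross between heterozygotes with complete dominance, the expected phenotypic ratio is 3:1.
The 3:1 ratio has 4 parts, so with N = 194 the expected counts are:
  agouti: 194 × 3/4 = 145.5
  black: 194 × 1/4 = 48.5
χ² = Σ (O − E)² / E
  agouti: (152 − 145.5)² / 145.5 = 0.2904
  black: (42 − 48.5)² / 48.5 = 0.8711
χ² = 0.2904 + 0.8711 = 1.1615 ≈ 1.162

1.162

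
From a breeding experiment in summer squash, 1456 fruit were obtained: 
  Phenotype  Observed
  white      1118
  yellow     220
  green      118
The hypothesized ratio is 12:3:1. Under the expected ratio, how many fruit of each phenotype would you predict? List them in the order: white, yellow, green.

1092, 273, 91

Total ratio parts = 16. Expected numbers out of 1456:
  white: 1456 × 12/16 = 1092
  yellow: 1456 × 3/16 = 273
  green: 1456 × 1/16 = 91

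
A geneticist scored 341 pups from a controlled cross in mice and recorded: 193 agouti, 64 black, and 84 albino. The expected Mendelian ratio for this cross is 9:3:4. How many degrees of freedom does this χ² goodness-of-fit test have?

2

A goodness-of-fit test with 3 phenotype classes has df = 3 − 1 = 2.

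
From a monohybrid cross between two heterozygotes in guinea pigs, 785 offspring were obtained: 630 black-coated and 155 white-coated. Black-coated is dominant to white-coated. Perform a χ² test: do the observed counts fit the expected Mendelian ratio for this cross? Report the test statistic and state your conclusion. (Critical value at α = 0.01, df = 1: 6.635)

11.561; not consistent

For a monohybrid cross between heterozygotes with complete dominance, the expected phenotypic ratio is 3:1.
Total ratio parts = 4. Expected numbers out of 785:
  black-coated: 785 × 3/4 = 588.75
  white-coated: 785 × 1/4 = 196.25
χ² = Σ (O − E)² / E
  black-coated: (630 − 588.75)² / 588.75 = 2.8901
  white-coated: (155 − 196.25)² / 196.25 = 8.6704
χ² = 2.8901 + 8.6704 = 11.5605 ≈ 11.561
Degrees of freedom = 2 − 1 = 1; critical value at α = 0.01 is 6.635.
Since 11.561 > 6.635, we reject the null hypothesis — the data do not fit the 3:1 ratio.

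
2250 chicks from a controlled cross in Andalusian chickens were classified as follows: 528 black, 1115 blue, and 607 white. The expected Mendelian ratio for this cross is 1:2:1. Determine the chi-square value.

Expected counts for N = 2250 under a 1:2:1 ratio (total parts = 4):
  black: 2250 × 1/4 = 562.5
  blue: 2250 × 2/4 = 1125
  white: 2250 × 1/4 = 562.5
χ² = Σ (O − E)² / E
  black: (528 − 562.5)² / 562.5 = 2.1160
  blue: (1115 − 1125)² / 1125 = 0.0889
  white: (607 − 562.5)² / 562.5 = 3.5204
χ² = 2.1160 + 0.0889 + 3.5204 = 5.7253 ≈ 5.725

5.725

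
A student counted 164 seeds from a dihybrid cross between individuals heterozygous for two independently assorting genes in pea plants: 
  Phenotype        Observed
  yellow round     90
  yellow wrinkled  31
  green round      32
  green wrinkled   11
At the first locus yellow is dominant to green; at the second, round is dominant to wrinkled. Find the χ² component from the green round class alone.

A dihybrid F₂ with independent assortment and complete dominance at both loci gives a 9:3:3:1 phenotypic ratio.
Under the 9:3:3:1 hypothesis (Σ ratio = 16, N = 164):
  yellow round: 164 × 9/16 = 92.25
  yellow wrinkled: 164 × 3/16 = 30.75
  green round: 164 × 3/16 = 30.75
  green wrinkled: 164 × 1/16 = 10.25
Contribution of green round: (32 − 30.75)² / 30.75 = 0.0508

0.051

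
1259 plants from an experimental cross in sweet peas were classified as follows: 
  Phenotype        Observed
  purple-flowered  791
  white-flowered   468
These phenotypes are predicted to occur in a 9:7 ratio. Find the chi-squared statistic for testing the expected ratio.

22.134

Expected counts for N = 1259 under a 9:7 ratio (total parts = 16):
  purple-flowered: 1259 × 9/16 = 708.1875
  white-flowered: 1259 × 7/16 = 550.8125
χ² = Σ (O − E)² / E
  purple-flowered: (791 − 708.1875)² / 708.1875 = 9.6837
  white-flowered: (468 − 550.8125)² / 550.8125 = 12.4505
χ² = 9.6837 + 12.4505 = 22.1342 ≈ 22.134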